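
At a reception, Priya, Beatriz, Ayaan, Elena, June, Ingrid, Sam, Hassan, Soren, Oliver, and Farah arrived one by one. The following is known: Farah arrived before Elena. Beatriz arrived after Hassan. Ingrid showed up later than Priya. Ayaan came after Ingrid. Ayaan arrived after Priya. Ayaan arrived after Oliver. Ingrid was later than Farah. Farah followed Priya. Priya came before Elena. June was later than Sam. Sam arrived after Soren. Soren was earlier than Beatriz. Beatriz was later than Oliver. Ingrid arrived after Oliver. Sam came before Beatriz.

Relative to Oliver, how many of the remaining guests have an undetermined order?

Forced after Oliver: Ayaan, Beatriz, and Ingrid.
That leaves Elena, Farah, Hassan, June, Priya, Sam, and Soren with no forced order relative to Oliver — 7.

7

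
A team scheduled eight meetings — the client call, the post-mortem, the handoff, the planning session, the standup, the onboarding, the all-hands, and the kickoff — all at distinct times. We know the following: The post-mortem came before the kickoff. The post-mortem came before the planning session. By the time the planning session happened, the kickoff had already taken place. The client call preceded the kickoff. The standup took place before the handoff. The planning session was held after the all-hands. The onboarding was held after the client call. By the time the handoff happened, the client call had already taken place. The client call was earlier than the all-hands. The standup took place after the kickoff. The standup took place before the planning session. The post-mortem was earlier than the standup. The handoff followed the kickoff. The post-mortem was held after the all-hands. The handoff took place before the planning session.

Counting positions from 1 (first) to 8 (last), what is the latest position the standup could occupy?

The standup must come before the handoff and the planning session — 2 meetings forced after it.
Everything else can be placed before the standup in some valid order, so the standup can sit as late as position 8 − 2 = 6.

6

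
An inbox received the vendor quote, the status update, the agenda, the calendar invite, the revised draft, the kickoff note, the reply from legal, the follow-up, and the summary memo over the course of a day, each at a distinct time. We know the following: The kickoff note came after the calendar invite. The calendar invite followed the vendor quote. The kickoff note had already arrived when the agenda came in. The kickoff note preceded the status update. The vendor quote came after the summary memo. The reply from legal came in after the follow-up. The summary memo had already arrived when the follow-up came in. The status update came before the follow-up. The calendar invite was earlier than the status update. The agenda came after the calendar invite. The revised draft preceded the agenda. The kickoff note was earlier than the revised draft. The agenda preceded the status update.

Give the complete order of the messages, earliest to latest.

The constraints fix every adjacent pair, so only one ordering works:
the summary memo → the vendor quote → the calendar invite → the kickoff note → the revised draft → the agenda → the status update → the follow-up → the reply from legal.

the summary memo, the vendor quote, the calendar invite, the kickoff note, the revised draft, the agenda, the status update, the follow-up, the reply from legal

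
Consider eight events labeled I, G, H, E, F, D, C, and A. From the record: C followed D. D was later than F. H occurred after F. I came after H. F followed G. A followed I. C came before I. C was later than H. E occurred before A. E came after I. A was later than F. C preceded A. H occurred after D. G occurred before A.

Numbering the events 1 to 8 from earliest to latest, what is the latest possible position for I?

6

I must come before A and E — 2 events forced after it.
Everything else can be placed before I in some valid order, so I can sit as late as position 8 − 2 = 6.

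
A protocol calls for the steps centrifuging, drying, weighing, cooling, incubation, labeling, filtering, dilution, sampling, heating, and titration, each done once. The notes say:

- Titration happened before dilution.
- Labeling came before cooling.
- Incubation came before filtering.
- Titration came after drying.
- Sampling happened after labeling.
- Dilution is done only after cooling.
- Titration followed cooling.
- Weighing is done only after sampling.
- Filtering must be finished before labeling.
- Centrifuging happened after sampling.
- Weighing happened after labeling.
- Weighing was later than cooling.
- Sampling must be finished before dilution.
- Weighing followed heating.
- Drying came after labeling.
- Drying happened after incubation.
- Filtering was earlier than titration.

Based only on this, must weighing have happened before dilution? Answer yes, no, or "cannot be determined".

No chain of stated constraints runs from weighing to dilution, and none runs from dilution to weighing either.
So the relative order of weighing and dilution is not fixed by the given facts.

cannot be determined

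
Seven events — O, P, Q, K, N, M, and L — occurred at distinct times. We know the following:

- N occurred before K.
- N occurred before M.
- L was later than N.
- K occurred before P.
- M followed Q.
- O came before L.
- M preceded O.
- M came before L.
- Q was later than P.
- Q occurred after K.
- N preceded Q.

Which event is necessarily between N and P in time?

Tracing the constraints gives N → K → P, so K sits after N and before P.
No other event is forced both after N and before P.

K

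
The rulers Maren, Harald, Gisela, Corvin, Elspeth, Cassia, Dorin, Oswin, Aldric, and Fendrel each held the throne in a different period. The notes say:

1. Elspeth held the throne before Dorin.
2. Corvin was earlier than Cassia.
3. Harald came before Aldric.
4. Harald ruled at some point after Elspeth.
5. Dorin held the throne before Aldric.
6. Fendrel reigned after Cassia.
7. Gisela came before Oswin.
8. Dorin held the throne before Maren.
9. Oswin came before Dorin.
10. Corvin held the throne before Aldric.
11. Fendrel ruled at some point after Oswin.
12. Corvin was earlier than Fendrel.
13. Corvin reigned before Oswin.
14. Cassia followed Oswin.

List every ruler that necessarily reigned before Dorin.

Corvin, Elspeth, Gisela, Oswin

Directly stated before Dorin: Elspeth and Oswin.
Corvin reaches Dorin via Corvin → Oswin → Dorin.
Gisela reaches Dorin via Gisela → Oswin → Dorin.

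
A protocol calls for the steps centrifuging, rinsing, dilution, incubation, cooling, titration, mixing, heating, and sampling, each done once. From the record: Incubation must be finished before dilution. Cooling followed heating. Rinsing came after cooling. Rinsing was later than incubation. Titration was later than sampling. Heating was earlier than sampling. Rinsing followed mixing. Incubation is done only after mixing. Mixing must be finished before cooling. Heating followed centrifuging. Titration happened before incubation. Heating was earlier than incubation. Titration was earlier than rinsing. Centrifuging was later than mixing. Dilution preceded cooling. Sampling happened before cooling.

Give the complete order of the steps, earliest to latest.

mixing, centrifuging, heating, sampling, titration, incubation, dilution, cooling, rinsing

The constraints fix every adjacent pair, so only one ordering works:
mixing → centrifuging → heating → sampling → titration → incubation → dilution → cooling → rinsing.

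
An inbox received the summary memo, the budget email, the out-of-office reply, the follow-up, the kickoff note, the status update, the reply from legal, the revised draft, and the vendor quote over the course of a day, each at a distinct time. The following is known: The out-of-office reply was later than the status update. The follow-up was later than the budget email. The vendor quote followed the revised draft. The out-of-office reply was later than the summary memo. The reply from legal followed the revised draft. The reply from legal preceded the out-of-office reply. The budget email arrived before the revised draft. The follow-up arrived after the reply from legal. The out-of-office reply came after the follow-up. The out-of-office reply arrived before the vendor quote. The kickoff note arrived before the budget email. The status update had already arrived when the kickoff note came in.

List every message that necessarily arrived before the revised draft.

the budget email, the kickoff note, the status update

Directly stated before the revised draft: the budget email.
The kickoff note reaches the revised draft via the kickoff note → the budget email → the revised draft.
The status update reaches the revised draft via the status update → the kickoff note → the budget email → the revised draft.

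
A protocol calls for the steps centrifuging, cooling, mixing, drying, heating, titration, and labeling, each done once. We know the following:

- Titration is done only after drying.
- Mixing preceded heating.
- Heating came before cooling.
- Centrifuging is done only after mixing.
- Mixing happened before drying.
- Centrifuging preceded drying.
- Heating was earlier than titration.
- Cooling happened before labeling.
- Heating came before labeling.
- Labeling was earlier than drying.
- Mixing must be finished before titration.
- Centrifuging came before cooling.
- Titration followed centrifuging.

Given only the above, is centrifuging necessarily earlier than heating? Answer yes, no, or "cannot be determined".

No chain of stated constraints runs from centrifuging to heating, and none runs from heating to centrifuging either.
So the relative order of centrifuging and heating is not fixed by the given facts.

cannot be determined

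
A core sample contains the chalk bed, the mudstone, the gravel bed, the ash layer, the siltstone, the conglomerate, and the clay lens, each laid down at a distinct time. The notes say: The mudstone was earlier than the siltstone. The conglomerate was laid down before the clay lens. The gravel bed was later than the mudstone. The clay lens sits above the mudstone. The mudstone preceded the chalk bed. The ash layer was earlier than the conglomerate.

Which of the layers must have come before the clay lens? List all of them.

Directly stated before the clay lens: the conglomerate and the mudstone.
The ash layer reaches the clay lens via the ash layer → the conglomerate → the clay lens.
No chain forces the chalk bed (or any of the others) ahead of the clay lens.

the ash layer, the conglomerate, the mudstone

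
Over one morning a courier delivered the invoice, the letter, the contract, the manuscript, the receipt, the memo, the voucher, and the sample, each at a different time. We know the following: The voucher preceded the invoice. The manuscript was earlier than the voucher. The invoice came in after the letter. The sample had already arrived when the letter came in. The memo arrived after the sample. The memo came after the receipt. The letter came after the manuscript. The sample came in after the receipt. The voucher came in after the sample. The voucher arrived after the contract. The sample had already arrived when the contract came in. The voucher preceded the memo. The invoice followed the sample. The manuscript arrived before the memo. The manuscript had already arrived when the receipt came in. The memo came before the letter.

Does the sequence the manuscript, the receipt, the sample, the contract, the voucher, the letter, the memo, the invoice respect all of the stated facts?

no

The constraints require the memo before the letter, but in the proposed sequence the letter appears ahead of the memo. That one violation is enough.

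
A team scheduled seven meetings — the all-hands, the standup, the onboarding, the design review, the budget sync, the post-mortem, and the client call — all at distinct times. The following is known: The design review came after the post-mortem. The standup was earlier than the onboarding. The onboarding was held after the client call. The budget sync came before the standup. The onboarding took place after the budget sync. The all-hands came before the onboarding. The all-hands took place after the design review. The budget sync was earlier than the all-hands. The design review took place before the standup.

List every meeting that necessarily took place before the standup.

Directly stated before the standup: the budget sync and the design review.
The post-mortem reaches the standup via the post-mortem → the design review → the standup.
No chain forces the onboarding (or any of the others) ahead of the standup.

the budget sync, the design review, the post-mortem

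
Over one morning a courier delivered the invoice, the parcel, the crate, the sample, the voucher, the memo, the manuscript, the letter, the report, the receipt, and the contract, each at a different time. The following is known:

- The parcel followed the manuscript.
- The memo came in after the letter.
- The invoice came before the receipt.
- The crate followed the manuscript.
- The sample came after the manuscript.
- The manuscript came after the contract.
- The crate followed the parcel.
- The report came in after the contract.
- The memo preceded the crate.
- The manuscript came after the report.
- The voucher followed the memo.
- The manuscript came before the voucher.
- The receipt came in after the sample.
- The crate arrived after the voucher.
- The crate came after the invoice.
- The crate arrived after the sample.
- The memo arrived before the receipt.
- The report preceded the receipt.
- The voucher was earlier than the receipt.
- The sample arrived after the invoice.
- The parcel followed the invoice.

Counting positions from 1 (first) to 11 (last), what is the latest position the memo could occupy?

The memo must come before the crate, the receipt, and the voucher — 3 items forced after it.
Everything else can be placed before the memo in some valid order, so the memo can sit as late as position 11 − 3 = 8.

8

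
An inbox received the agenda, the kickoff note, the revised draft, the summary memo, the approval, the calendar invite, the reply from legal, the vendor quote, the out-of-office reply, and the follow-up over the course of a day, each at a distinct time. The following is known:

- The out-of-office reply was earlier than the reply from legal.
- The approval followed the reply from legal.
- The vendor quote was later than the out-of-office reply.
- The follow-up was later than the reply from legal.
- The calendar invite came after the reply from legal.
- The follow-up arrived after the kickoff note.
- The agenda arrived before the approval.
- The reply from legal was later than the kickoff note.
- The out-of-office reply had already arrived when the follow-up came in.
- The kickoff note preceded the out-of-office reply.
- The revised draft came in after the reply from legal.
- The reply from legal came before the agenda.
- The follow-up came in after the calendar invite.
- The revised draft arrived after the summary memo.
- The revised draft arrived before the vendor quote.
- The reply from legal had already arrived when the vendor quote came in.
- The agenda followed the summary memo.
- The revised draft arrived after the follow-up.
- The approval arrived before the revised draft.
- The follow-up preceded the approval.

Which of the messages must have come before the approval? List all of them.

the agenda, the calendar invite, the follow-up, the kickoff note, the out-of-office reply, the reply from legal, the summary memo

Directly stated before the approval: the agenda, the follow-up, and the reply from legal.
The calendar invite reaches the approval via the calendar invite → the follow-up → the approval.
The kickoff note reaches the approval via the kickoff note → the follow-up → the approval.
The out-of-office reply reaches the approval via the out-of-office reply → the follow-up → the approval.
Likewise the summary memo reaches the approval by chaining the stated constraints.
No chain forces the revised draft (or any of the others) ahead of the approval.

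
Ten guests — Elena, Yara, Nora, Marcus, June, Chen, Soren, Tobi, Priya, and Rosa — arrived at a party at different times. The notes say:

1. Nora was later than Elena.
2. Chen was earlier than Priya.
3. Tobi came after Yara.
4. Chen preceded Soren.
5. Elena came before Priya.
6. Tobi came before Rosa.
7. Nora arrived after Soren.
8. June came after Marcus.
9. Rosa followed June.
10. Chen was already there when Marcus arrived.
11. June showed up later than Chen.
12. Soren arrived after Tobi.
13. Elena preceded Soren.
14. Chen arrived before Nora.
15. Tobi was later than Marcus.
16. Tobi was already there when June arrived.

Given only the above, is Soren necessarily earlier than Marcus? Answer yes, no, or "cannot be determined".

Tracing the constraints gives Marcus → Tobi → Soren, so Marcus must come before Soren.
That means Soren cannot be before Marcus.

no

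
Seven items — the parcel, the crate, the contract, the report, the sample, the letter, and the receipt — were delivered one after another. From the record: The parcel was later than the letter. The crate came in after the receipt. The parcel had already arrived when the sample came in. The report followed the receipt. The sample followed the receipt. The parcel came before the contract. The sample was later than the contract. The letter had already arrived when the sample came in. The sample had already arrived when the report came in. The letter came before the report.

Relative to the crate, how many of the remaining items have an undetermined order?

5

Forced before the crate: the receipt.
That leaves the contract, the letter, the parcel, the report, and the sample with no forced order relative to the crate — 5.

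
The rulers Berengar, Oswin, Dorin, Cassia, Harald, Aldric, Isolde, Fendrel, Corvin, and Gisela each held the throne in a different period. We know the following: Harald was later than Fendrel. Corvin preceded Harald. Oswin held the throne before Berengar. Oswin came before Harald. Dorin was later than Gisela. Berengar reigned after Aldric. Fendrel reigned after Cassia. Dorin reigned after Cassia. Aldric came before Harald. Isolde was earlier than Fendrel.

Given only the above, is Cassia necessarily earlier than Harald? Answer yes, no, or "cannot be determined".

Chain the constraints: Cassia → Fendrel → Harald. Each link is directly stated, so Cassia comes before Harald.

yes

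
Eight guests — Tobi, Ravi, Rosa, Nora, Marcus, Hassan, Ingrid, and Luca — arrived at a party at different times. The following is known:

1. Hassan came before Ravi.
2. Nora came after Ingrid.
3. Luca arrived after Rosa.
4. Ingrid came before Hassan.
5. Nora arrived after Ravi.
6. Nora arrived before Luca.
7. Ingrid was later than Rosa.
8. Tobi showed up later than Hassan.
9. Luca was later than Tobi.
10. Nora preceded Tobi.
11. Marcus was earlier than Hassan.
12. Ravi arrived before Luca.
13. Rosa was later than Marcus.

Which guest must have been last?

Every other guest has a chain of constraints placing them before Luca, so Luca is last.

Luca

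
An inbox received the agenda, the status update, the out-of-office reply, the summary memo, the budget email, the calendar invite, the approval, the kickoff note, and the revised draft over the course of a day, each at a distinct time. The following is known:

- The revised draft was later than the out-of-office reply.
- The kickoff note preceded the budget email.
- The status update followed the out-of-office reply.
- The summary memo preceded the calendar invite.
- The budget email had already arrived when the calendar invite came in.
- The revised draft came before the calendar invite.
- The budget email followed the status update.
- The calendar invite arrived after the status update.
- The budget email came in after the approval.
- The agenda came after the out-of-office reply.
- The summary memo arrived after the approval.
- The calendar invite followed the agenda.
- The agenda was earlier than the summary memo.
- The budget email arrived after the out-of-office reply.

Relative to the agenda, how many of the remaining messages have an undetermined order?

5

Forced before the agenda: the out-of-office reply; forced after the agenda: the calendar invite and the summary memo.
That leaves the approval, the budget email, the kickoff note, the revised draft, and the status update with no forced order relative to the agenda — 5.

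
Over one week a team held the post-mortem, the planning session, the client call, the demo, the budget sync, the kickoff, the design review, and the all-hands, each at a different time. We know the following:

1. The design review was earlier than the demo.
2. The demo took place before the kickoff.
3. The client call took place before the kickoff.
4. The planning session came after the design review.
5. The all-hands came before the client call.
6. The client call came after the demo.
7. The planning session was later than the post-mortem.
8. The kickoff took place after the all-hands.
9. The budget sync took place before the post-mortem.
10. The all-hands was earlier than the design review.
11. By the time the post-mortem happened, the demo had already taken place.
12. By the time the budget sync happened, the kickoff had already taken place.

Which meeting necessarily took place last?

Every other meeting has a chain of constraints placing it before the planning session, so the planning session is last.

the planning session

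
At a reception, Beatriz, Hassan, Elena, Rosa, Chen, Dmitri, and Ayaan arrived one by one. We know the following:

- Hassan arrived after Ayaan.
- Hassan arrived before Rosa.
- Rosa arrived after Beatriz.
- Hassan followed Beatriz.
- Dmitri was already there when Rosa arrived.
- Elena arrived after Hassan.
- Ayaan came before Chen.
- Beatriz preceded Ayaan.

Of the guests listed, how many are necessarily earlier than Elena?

3

Directly stated before Elena: Hassan.
Ayaan reaches Elena via Ayaan → Hassan → Elena.
Beatriz reaches Elena via Beatriz → Hassan → Elena.
No chain forces Dmitri (or any of the others) ahead of Elena.
That's Ayaan, Beatriz, and Hassan — 3 in all.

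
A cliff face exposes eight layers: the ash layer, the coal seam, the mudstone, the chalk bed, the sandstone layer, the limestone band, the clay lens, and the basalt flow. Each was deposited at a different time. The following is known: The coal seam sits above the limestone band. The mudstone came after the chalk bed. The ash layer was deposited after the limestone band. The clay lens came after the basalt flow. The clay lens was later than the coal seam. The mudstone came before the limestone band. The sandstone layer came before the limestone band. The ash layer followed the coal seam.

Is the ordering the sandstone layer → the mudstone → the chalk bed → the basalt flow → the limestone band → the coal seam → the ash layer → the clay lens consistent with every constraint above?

The constraints require the chalk bed before the mudstone, but in the proposed sequence the mudstone appears ahead of the chalk bed. That one violation is enough.

no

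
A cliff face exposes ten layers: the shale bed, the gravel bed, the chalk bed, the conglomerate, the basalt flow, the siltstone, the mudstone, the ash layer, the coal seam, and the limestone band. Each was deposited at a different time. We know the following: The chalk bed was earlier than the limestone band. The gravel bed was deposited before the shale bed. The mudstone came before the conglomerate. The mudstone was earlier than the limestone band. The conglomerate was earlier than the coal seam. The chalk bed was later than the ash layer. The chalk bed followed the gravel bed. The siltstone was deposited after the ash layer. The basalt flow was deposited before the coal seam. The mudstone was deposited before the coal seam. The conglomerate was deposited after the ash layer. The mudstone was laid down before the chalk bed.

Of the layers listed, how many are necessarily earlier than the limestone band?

4

Directly stated before the limestone band: the chalk bed and the mudstone.
The ash layer reaches the limestone band via the ash layer → the chalk bed → the limestone band.
The gravel bed reaches the limestone band via the gravel bed → the chalk bed → the limestone band.
No chain forces the coal seam (or any of the others) ahead of the limestone band.
That's the ash layer, the chalk bed, the gravel bed, and the mudstone — 4 in all.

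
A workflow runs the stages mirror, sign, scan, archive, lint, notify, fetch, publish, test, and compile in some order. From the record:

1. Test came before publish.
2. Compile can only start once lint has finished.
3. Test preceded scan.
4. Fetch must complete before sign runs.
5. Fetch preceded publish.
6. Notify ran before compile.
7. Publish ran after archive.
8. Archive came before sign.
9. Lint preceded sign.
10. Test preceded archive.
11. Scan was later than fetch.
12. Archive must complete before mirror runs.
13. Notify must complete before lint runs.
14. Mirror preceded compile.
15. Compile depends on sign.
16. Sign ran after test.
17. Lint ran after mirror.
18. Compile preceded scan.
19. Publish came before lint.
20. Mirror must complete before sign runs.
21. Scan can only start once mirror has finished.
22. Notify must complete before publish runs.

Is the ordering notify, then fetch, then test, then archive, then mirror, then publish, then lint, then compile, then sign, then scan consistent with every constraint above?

The constraints require sign before compile, but in the proposed sequence compile appears ahead of sign. That one violation is enough.

no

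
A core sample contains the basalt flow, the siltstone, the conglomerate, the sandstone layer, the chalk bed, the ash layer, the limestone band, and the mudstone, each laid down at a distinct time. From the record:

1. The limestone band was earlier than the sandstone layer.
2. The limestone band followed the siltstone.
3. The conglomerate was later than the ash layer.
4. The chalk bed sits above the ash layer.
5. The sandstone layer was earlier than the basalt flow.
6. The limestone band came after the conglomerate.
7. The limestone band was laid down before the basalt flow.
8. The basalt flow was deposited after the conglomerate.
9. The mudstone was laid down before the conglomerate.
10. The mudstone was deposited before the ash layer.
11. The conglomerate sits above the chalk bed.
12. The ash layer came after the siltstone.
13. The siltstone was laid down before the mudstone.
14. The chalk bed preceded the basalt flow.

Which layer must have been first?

The siltstone has a chain of constraints placing it before every other layer, so the siltstone must be first.

the siltstone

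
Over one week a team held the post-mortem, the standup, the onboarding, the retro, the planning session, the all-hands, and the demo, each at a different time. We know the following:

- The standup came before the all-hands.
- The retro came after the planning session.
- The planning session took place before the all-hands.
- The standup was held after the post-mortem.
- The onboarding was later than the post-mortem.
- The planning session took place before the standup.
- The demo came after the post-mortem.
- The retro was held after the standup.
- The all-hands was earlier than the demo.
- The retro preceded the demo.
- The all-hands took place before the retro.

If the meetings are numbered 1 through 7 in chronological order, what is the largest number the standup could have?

4

The standup must come before the all-hands, the demo, and the retro — 3 meetings forced after it.
Everything else can be placed before the standup in some valid order, so the standup can sit as late as position 7 − 3 = 4.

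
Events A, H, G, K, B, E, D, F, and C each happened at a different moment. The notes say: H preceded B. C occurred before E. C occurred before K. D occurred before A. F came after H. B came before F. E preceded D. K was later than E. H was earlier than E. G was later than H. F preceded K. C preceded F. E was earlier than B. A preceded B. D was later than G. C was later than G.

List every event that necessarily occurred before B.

Directly stated before B: A, E, and H.
C reaches B via C → E → B.
D reaches B via D → A → B.
G reaches B via G → D → A → B.
No chain forces K (or any of the others) ahead of B.

A, C, D, E, G, H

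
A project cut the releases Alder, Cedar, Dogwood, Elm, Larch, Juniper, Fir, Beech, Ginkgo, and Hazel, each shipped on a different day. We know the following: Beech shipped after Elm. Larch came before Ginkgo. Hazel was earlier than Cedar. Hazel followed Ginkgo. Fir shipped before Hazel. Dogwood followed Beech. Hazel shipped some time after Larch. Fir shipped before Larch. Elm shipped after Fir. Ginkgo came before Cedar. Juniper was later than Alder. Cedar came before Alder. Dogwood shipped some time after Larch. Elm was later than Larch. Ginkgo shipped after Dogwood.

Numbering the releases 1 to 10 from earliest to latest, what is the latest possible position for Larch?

2

Larch must come before Alder, Beech, Cedar, Dogwood, Elm, Ginkgo, Hazel, and Juniper — 8 releases forced after it.
Everything else can be placed before Larch in some valid order, so Larch can sit as late as position 10 − 8 = 2.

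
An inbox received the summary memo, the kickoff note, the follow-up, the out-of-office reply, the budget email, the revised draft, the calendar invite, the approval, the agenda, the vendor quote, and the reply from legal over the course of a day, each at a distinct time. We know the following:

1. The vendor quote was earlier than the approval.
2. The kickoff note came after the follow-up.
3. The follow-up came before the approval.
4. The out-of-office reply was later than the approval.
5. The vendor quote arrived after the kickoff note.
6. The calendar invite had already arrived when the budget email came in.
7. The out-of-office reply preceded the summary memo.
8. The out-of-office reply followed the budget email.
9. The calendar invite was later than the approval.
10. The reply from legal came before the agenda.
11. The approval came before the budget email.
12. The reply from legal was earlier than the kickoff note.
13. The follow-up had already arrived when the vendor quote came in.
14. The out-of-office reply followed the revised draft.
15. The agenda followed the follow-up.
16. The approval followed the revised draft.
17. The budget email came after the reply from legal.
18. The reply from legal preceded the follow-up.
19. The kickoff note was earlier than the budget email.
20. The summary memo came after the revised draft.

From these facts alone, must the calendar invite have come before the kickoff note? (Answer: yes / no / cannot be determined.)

no

Tracing the constraints gives the kickoff note → the vendor quote → the approval → the calendar invite, so the kickoff note must come before the calendar invite.
That means the calendar invite cannot be before the kickoff note.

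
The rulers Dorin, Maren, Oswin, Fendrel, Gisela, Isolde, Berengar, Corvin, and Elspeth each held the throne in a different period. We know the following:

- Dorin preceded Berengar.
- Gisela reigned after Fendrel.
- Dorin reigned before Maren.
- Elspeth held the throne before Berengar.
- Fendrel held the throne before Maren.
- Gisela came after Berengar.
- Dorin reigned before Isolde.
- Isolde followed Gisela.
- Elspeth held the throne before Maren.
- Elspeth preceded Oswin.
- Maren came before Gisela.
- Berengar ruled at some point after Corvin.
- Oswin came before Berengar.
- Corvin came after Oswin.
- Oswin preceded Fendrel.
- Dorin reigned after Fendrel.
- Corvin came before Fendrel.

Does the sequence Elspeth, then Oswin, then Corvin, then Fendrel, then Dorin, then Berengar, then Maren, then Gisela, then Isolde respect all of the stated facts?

Check each stated constraint against the proposed order — e.g. Elspeth is ahead of Berengar; Elspeth is ahead of Maren. Every pair is in the required order; nothing is violated.

yes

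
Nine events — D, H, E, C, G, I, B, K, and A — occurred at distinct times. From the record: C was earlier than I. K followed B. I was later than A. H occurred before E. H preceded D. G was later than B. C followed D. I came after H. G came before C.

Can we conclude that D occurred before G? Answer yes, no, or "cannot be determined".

No chain of stated constraints runs from D to G, and none runs from G to D either.
So the relative order of D and G is not fixed by the given facts.

cannot be determined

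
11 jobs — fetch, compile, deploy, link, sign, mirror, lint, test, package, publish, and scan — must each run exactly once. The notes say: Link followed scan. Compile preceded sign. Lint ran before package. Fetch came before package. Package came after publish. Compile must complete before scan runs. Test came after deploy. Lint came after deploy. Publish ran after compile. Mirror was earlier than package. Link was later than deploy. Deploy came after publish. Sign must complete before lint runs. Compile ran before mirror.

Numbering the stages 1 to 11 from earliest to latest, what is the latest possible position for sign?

Sign must come before lint and package — 2 stages forced after it.
Everything else can be placed before sign in some valid order, so sign can sit as late as position 11 − 2 = 9.

9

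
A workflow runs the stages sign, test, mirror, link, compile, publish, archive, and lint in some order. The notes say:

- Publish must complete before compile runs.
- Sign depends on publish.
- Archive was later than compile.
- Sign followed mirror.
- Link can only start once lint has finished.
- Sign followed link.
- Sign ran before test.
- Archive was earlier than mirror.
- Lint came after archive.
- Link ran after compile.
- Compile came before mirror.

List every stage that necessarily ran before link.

Directly stated before link: compile and lint.
Archive reaches link via archive → lint → link.
Publish reaches link via publish → compile → link.
No chain forces sign (or any of the others) ahead of link.

archive, compile, lint, publish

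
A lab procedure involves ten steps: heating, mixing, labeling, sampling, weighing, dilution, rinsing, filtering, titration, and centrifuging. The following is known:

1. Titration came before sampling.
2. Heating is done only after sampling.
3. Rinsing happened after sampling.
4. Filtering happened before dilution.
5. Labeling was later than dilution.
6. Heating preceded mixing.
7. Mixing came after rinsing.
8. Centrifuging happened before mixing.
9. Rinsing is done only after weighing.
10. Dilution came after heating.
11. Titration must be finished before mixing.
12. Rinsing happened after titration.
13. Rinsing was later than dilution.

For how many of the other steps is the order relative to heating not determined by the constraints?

Forced before heating: sampling and titration; forced after heating: dilution, labeling, mixing, and rinsing.
That leaves centrifuging, filtering, and weighing with no forced order relative to heating — 3.

3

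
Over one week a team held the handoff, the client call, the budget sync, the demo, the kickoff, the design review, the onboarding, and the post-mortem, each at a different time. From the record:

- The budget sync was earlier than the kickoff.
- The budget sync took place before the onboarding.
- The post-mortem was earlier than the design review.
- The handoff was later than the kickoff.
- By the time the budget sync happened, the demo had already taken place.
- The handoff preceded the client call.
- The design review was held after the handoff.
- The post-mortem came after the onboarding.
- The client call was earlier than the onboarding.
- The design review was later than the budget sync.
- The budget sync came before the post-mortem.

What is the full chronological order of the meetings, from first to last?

The constraints fix every adjacent pair, so only one ordering works:
the demo → the budget sync → the kickoff → the handoff → the client call → the onboarding → the post-mortem → the design review.

the demo, the budget sync, the kickoff, the handoff, the client call, the onboarding, the post-mortem, the design review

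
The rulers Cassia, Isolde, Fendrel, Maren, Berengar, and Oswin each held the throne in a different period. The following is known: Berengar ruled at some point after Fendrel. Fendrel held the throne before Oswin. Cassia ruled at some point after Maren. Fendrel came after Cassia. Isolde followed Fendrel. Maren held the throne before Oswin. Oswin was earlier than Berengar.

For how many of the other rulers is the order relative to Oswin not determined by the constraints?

Forced before Oswin: Cassia, Fendrel, and Maren; forced after Oswin: Berengar.
That leaves Isolde with no forced order relative to Oswin — 1.

1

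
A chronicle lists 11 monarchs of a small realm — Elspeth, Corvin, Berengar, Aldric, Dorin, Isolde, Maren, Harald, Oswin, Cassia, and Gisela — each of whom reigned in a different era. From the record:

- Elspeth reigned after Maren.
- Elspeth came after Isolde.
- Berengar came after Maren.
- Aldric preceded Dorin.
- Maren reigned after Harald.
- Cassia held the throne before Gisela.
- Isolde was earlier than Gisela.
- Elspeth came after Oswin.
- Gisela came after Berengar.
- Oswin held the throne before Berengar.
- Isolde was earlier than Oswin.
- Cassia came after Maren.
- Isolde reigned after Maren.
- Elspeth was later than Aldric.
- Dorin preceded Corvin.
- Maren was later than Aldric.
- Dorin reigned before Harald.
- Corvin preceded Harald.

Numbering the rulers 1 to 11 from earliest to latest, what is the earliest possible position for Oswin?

7

Aldric, Corvin, Dorin, Harald, Isolde, and Maren must all come before Oswin — 6 forced predecessors.
Nothing else is forced ahead of Oswin, so their earliest slot is position 6 + 1 = 7.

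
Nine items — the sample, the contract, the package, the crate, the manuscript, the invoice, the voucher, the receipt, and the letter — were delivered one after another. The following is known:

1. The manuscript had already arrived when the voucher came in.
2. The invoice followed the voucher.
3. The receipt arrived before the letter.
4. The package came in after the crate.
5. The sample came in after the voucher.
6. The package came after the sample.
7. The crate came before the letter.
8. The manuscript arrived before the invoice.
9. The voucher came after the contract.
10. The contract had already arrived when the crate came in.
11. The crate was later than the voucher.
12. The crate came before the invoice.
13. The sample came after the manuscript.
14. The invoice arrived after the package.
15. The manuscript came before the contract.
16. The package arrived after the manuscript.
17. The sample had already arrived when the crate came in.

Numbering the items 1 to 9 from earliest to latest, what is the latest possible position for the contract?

The contract must come before the crate, the invoice, the letter, the package, the sample, and the voucher — 6 items forced after it.
Everything else can be placed before the contract in some valid order, so the contract can sit as late as position 9 − 6 = 3.

3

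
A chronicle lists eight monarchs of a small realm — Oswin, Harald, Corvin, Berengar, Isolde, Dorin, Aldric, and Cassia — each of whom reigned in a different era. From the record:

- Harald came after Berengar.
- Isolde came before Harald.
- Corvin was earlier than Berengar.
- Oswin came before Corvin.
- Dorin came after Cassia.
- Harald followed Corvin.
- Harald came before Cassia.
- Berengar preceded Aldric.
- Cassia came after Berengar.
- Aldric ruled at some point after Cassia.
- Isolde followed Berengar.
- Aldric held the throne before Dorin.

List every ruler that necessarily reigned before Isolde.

Directly stated before Isolde: Berengar.
Corvin reaches Isolde via Corvin → Berengar → Isolde.
Oswin reaches Isolde via Oswin → Corvin → Berengar → Isolde.

Berengar, Corvin, Oswin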